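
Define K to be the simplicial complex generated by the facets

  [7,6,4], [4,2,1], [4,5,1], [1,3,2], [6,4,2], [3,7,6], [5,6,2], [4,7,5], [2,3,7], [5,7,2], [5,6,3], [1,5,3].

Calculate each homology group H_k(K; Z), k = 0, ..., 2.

H_0 = Z,  H_1 = Z/2,  H_2 = 0.

Order the vertices as 1 < 2 < 3 < 4 < 5 < 6 < 7. Listing each simplex with vertices in this order, K has dimension 2 with simplices:

  0-simplices (7): [1], [2], [3], [4], [5], [6], [7]
  1-simplices (18): [1,2], [1,3], [1,4], [1,5], [2,3], [2,4], [2,5], [2,6], [2,7], [3,5], [3,6], [3,7], [4,5], [4,6], [4,7], [5,6], [5,7], [6,7]
  2-simplices (12): [1,2,3], [1,2,4], [1,3,5], [1,4,5], [2,3,7], [2,4,6], [2,5,6], [2,5,7], [3,5,6], [3,6,7], [4,5,7], [4,6,7]

giving chain groups C_0 ≅ Z^7, C_1 ≅ Z^18, C_2 ≅ Z^12.

Boundary ∂_1: C_1 → C_0 sends each edge [p,q] (with p < q) to q − p. For instance
  ∂[1,4] = [4] − [1].
The resulting 7×18 matrix has rank 6, and its Smith normal form has invariant factors (1,1,1,1,1,1).

∂_2: C_2 → C_1 sends each 2-simplex [p,q,r] to [q,r] − [p,r] + [p,q]. For instance
  ∂[4,6,7] = [6,7] − [4,7] + [4,6],
  ∂[4,5,7] = [5,7] − [4,7] + [4,5].
The 18×12 boundary matrix has rank 12 and Smith normal form diag(1,1,1,1,1,1,1,1,1,1,1,2).

Reading off H_k = ker ∂_k / im ∂_{k+1}:

  H_0: rank C_0 − rank ∂_1 = 7 − 6 = 1, and the invariant factors of ∂_1 are all 1, so H_0 = Z.
  H_1: rank ker ∂_1 − rank ∂_2 = (18 − 6) − 12 = 0, and ∂_2 has invariant factor 2 > 1, so H_1 = Z/2.
  H_2: rank ker ∂_2 − rank ∂_3 = (12 − 12) − 0 = 0, and there is no ∂_3, so H_2 = 0.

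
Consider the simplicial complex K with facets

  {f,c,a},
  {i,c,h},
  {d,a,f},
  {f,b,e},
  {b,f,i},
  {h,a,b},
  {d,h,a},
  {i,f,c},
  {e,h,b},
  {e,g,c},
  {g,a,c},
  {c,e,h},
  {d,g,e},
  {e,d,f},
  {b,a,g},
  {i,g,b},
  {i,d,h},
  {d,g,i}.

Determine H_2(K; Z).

We work with the vertex ordering a < b < c < d < e < f < g < h < i. The simplices of K, each written with vertices in increasing order, are:

  0-simplices (9): a, b, c, d, e, f, g, h, i
  1-simplices (27): ab, ac, ad, af, ag, ah, be, bf, bg, bh, bi, ce, cf, cg, ch, ci, de, df, dg, dh, di, ef, eg, eh, fi, gi, hi
  2-simplices (18): abg, abh, acf, acg, adf, adh, bef, beh, bfi, bgi, ceg, ceh, cfi, chi, def, deg, dgi, dhi

giving chain groups C_0 ≅ Z^9, C_1 ≅ Z^27, C_2 ≅ Z^18.

Boundary ∂_1: C_1 → C_0 sends each edge [p,q] (with p < q) to q − p. For instance
  ∂be = e − b.
The 9×27 boundary matrix has rank 8 and Smith normal form diag(1,1,1,1,1,1,1,1).

The boundary map ∂_2: C_2 → C_1 acts by ∂[p,q,r] = [q,r] − [p,r] + [p,q]. For instance
  ∂acf = cf − af + ac,
  ∂dhi = hi − di + dh.
This gives a 27×18 integer matrix of rank 17; reducing to Smith normal form yields diagonal entries (1,1,1,1,1,1,1,1,1,1,1,1,1,1,1,1,1).

Reading off H_k = ker ∂_k / im ∂_{k+1}:

  H_2: rank ker ∂_2 − rank ∂_3 = (18 − 17) − 0 = 1, and there is no ∂_3, so H_2 = Z.

H_2 = Z.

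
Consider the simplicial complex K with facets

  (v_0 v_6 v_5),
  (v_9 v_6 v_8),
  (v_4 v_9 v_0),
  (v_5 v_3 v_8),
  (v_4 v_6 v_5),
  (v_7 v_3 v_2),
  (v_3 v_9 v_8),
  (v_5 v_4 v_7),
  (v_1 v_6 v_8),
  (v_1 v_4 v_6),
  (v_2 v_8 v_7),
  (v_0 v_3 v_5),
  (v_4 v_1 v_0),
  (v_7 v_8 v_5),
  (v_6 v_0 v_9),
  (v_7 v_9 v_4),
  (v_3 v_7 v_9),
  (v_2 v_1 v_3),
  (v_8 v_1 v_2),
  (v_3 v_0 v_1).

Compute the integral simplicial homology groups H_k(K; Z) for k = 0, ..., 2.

H_0 = Z,  H_1 = Z ⊕ Z/2Z,  H_2 = 0.

K has 10 vertices, 30 edges, 20 triangles.
rank ∂_0 = 0, rank ∂_1 = 9 ⇒ b_0 = 10 − 0 − 9 = 1; all invariant factors of ∂_1 are 1 so no torsion. So H_0 ≅ Z.
rank ∂_1 = 9, rank ∂_2 = 20 ⇒ b_1 = 30 − 9 − 20 = 1; ∂_2 has invariant factor(s) [2] giving torsion. So H_1 ≅ Z ⊕ Z/2Z.
rank ∂_2 = 20, rank ∂_3 = 0 ⇒ b_2 = 20 − 20 − 0 = 0. So H_2 ≅ 0.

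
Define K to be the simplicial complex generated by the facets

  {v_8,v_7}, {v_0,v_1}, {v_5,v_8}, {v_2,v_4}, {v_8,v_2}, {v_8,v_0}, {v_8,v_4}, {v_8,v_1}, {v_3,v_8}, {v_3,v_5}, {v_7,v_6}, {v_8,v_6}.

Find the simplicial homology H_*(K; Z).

H_0 = Z,  H_1 = Z^4.

We work with the vertex ordering v_0 < v_1 < v_2 < v_3 < v_4 < v_5 < v_6 < v_7 < v_8. The simplices of K, each written with vertices in increasing order, are:

  0-simplices (9): [v_0], [v_1], [v_2], [v_3], [v_4], [v_5], [v_6], [v_7], [v_8]
  1-simplices (12): [v_0,v_1], [v_0,v_8], [v_1,v_8], [v_2,v_4], [v_2,v_8], [v_3,v_5], [v_3,v_8], [v_4,v_8], [v_5,v_8], [v_6,v_7], [v_6,v_8], [v_7,v_8]

so the chain groups are C_0 ≅ Z^9, C_1 ≅ Z^12.

Boundary ∂_1: C_1 → C_0 is given by ∂[p,q] = [q] − [p].
This gives a 9×12 integer matrix of rank 8; reducing to Smith normal form yields diagonal entries (1,1,1,1,1,1,1,1).

Computing H_k = (kernel of ∂_k) / (image of ∂_{k+1}):

  H_0: rank C_0 − rank ∂_1 = 9 − 8 = 1, and the invariant factors of ∂_1 are all 1, so H_0 = Z.
  H_1: rank ker ∂_1 − rank ∂_2 = (12 − 8) − 0 = 4, and there is no ∂_2, so H_1 = Z^4.

(K is a triangulation of a wedge of 4 circles.)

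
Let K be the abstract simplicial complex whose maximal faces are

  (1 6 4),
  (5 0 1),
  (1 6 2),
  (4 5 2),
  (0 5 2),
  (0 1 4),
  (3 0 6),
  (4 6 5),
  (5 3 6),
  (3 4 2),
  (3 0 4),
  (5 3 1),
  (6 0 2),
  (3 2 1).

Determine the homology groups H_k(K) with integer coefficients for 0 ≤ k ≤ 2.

Take the total order 0 < 1 < 2 < 3 < 4 < 5 < 6 on the vertex set. Then K (dimension 2) consists of the simplices:

  0-simplices (7): [0], [1], [2], [3], [4], [5], [6]
  1-simplices (21): [0,1], [0,2], [0,3], [0,4], [0,5], [0,6], [1,2], [1,3], [1,4], [1,5], [1,6], [2,3], [2,4], [2,5], [2,6], [3,4], [3,5], [3,6], [4,5], [4,6], [5,6]
  2-simplices (14): [0,1,4], [0,1,5], [0,2,5], [0,2,6], [0,3,4], [0,3,6], [1,2,3], [1,2,6], [1,3,5], [1,4,6], [2,3,4], [2,4,5], [3,5,6], [4,5,6]

giving chain groups C_0 ≅ Z^7, C_1 ≅ Z^21, C_2 ≅ Z^14.

Boundary ∂_1: C_1 → C_0 maps an edge to its endpoints' difference, ∂[p,q] = q − p.
The 7×21 boundary matrix has rank 6 and Smith normal form diag(1,1,1,1,1,1).

Boundary ∂_2: C_2 → C_1 acts by ∂[p,q,r] = [q,r] − [p,r] + [p,q]. For instance
  ∂[1,2,3] = [2,3] − [1,3] + [1,2],
  ∂[4,5,6] = [5,6] − [4,6] + [4,5].
As a 21×14 matrix over Z this has rank 13, with invariant factors (1,1,1,1,1,1,1,1,1,1,1,1,1).

Reading off H_k = ker ∂_k / im ∂_{k+1}:

  H_0: rank C_0 − rank ∂_1 = 7 − 6 = 1, and the invariant factors of ∂_1 are all 1, so H_0 = Z.
  H_1: rank ker ∂_1 − rank ∂_2 = (21 − 6) − 13 = 2, and the invariant factors of ∂_2 are all 1, so H_1 = Z^2.
  H_2: rank ker ∂_2 − rank ∂_3 = (14 − 13) − 0 = 1, and there is no ∂_3, so H_2 = Z.

H_0 = Z,  H_1 = Z^2,  H_2 = Z.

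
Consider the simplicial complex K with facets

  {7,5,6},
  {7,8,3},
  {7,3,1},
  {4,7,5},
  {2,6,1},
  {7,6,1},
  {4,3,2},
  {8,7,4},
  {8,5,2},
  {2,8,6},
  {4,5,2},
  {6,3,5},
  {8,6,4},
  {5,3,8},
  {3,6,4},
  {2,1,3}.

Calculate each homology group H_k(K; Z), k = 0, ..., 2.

Fix the vertex order 1 < 2 < 3 < 4 < 5 < 6 < 7 < 8 and write every simplex with vertices in increasing order. Then dim K = 2 and the simplices of K are:

  0-simplices (8): [1], [2], [3], [4], [5], [6], [7], [8]
  1-simplices (24): (24 of them)
  2-simplices (16): [1,2,3], [1,2,6], [1,3,7], [1,6,7], [2,3,4], [2,4,5], [2,5,8], [2,6,8], [3,4,6], [3,5,6], [3,5,8], [3,7,8], [4,5,7], [4,6,8], [4,7,8], [5,6,7]

Hence C_0 ≅ Z^8, C_1 ≅ Z^24, C_2 ≅ Z^16.

∂_1: C_1 → C_0 sends each edge [p,q] (with p < q) to q − p.
This gives a 8×24 integer matrix of rank 7; reducing to Smith normal form yields diagonal entries (1,1,1,1,1,1,1).

The boundary map ∂_2: C_2 → C_1 maps a triangle to the signed sum of its edges. For instance
  ∂[4,7,8] = [7,8] − [4,8] + [4,7],
  ∂[3,7,8] = [7,8] − [3,8] + [3,7].
The resulting 24×16 matrix has rank 15, and its Smith normal form has invariant factors (1,1,1,1,1,1,1,1,1,1,1,1,1,1,1).

From H_k ≅ ker(∂_k) / im(∂_{k+1}) we obtain:

  H_0: rank C_0 − rank ∂_1 = 8 − 7 = 1, and the invariant factors of ∂_1 are all 1, so H_0 ≅ Z.
  H_1: rank ker ∂_1 − rank ∂_2 = (24 − 7) − 15 = 2, and the invariant factors of ∂_2 are all 1, so H_1 ≅ Z^2.
  H_2: rank ker ∂_2 − rank ∂_3 = (16 − 15) − 0 = 1, and there is no ∂_3, so H_2 ≅ Z.

As a check, the Euler characteristic is 8 − 24 + 16 = 0, which agrees with 1 − 2 + 1 = 0.

H_0 = Z,  H_1 = Z^2,  H_2 = Z.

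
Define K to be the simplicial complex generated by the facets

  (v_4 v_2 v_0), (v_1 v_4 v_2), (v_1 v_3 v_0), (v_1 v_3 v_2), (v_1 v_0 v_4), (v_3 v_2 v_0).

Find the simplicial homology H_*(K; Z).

H_0 = Z,  H_1 = 0,  H_2 = Z.

K has 5 vertices, 9 edges, 6 triangles.
rank ∂_0 = 0, rank ∂_1 = 4 ⇒ b_0 = 5 − 0 − 4 = 1; all invariant factors of ∂_1 are 1 so no torsion. So H_0 ≅ Z.
rank ∂_1 = 4, rank ∂_2 = 5 ⇒ b_1 = 9 − 4 − 5 = 0; all invariant factors of ∂_2 are 1 so no torsion. So H_1 ≅ 0.
rank ∂_2 = 5, rank ∂_3 = 0 ⇒ b_2 = 6 − 5 − 0 = 1. So H_2 ≅ Z.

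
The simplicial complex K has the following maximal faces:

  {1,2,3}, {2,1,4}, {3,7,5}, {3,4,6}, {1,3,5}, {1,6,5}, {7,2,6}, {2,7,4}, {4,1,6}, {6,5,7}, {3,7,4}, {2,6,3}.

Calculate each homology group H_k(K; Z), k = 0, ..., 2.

H_0 = Z,  H_1 = Z_2,  H_2 = 0.

We work with the vertex ordering 1 < 2 < 3 < 4 < 5 < 6 < 7. The simplices of K, each written with vertices in increasing order, are:

  0-simplices (7): [1], [2], [3], [4], [5], [6], [7]
  1-simplices (18): [1,2], [1,3], [1,4], [1,5], [1,6], [2,3], [2,4], [2,6], [2,7], [3,4], [3,5], [3,6], [3,7], [4,6], [4,7], [5,6], [5,7], [6,7]
  2-simplices (12): [1,2,3], [1,2,4], [1,3,5], [1,4,6], [1,5,6], [2,3,6], [2,4,7], [2,6,7], [3,4,6], [3,4,7], [3,5,7], [5,6,7]

so the chain groups are C_0 ≅ Z^7, C_1 ≅ Z^18, C_2 ≅ Z^12.

Boundary ∂_1: C_1 → C_0 is given by ∂[p,q] = [q] − [p]. For instance
  ∂[4,7] = [7] − [4].
The resulting 7×18 matrix has rank 6, and its Smith normal form has invariant factors (1,1,1,1,1,1).

The boundary map ∂_2: C_2 → C_1 acts by ∂[p,q,r] = [q,r] − [p,r] + [p,q]. For instance
  ∂[5,6,7] = [6,7] − [5,7] + [5,6],
  ∂[1,5,6] = [5,6] − [1,6] + [1,5].
This gives a 18×12 integer matrix of rank 12; reducing to Smith normal form yields diagonal entries (1,1,1,1,1,1,1,1,1,1,1,2).

Computing H_k = (kernel of ∂_k) / (image of ∂_{k+1}):

  H_0: rank C_0 − rank ∂_1 = 7 − 6 = 1, and the invariant factors of ∂_1 are all 1, so H_0 = Z.
  H_1: rank ker ∂_1 − rank ∂_2 = (18 − 6) − 12 = 0, and ∂_2 has invariant factor 2 > 1, so H_1 = Z_2.
  H_2: rank ker ∂_2 − rank ∂_3 = (12 − 12) − 0 = 0, and there is no ∂_3, so H_2 = 0.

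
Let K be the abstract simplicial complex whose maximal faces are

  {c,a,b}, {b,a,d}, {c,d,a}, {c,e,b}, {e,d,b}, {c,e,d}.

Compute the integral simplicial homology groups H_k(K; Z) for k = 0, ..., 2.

H_0 = Z,  H_1 = 0,  H_2 = Z.

K has 5 vertices, 9 edges, 6 triangles.
rank ∂_0 = 0, rank ∂_1 = 4 ⇒ b_0 = 5 − 0 − 4 = 1; all invariant factors of ∂_1 are 1 so no torsion. So H_0 = Z.
rank ∂_1 = 4, rank ∂_2 = 5 ⇒ b_1 = 9 − 4 − 5 = 0; all invariant factors of ∂_2 are 1 so no torsion. So H_1 = 0.
rank ∂_2 = 5, rank ∂_3 = 0 ⇒ b_2 = 6 − 5 − 0 = 1. So H_2 = Z.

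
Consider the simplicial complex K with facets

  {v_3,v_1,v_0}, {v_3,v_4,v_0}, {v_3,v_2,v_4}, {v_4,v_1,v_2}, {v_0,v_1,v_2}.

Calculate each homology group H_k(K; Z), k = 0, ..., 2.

Order the vertices as v_0 < v_1 < v_2 < v_3 < v_4. Listing each simplex with vertices in this order, K has dimension 2 with simplices:

  0-simplices (5): [v_0], [v_1], [v_2], [v_3], [v_4]
  1-simplices (10): [v_0,v_1], [v_0,v_2], [v_0,v_3], [v_0,v_4], [v_1,v_2], [v_1,v_3], [v_1,v_4], [v_2,v_3], [v_2,v_4], [v_3,v_4]
  2-simplices (5): [v_0,v_1,v_2], [v_0,v_1,v_3], [v_0,v_3,v_4], [v_1,v_2,v_4], [v_2,v_3,v_4]

Hence C_0 ≅ Z^5, C_1 ≅ Z^10, C_2 ≅ Z^5.

∂_1: C_1 → C_0 maps an edge to its endpoints' difference, ∂[p,q] = q − p. For instance
  ∂[v_0,v_4] = [v_4] − [v_0].
As a 5×10 matrix over Z this has rank 4, with invariant factors (1,1,1,1).

∂_2: C_2 → C_1 acts by ∂[p,q,r] = [q,r] − [p,r] + [p,q]. For instance
  ∂[v_0,v_1,v_2] = [v_1,v_2] − [v_0,v_2] + [v_0,v_1],
  ∂[v_2,v_3,v_4] = [v_3,v_4] − [v_2,v_4] + [v_2,v_3].
This gives a 10×5 integer matrix of rank 5; reducing to Smith normal form yields diagonal entries (1,1,1,1,1).

Reading off H_k = ker ∂_k / im ∂_{k+1}:

  H_0: rank C_0 − rank ∂_1 = 5 − 4 = 1, and the invariant factors of ∂_1 are all 1, so H_0 = Z.
  H_1: rank ker ∂_1 − rank ∂_2 = (10 − 4) − 5 = 1, and the invariant factors of ∂_2 are all 1, so H_1 = Z.
  H_2: rank ker ∂_2 − rank ∂_3 = (5 − 5) − 0 = 0, and there is no ∂_3, so H_2 = 0.

H_0 = Z,  H_1 = Z,  H_2 = 0.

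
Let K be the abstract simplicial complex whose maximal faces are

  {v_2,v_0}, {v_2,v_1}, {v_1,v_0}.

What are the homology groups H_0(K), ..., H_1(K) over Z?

K has 3 vertices, 3 edges.
rank ∂_0 = 0, rank ∂_1 = 2 ⇒ b_0 = 3 − 0 − 2 = 1; all invariant factors of ∂_1 are 1 so no torsion. So H_0 = Z.
rank ∂_1 = 2, rank ∂_2 = 0 ⇒ b_1 = 3 − 2 − 0 = 1. So H_1 = Z.

H_0 = Z,  H_1 = Z.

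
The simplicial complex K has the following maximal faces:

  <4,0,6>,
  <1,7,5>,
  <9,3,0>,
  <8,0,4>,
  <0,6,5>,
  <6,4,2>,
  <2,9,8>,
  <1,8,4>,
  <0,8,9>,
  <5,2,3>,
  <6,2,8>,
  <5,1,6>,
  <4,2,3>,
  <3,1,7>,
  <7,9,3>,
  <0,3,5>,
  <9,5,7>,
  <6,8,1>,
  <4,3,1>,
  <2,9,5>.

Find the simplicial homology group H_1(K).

Take the total order 0 < 1 < 2 < 3 < 4 < 5 < 6 < 7 < 8 < 9 on the vertex set. Then K (dimension 2) consists of the simplices:

  0-simplices (10): [0], [1], [2], [3], [4], [5], [6], [7], [8], [9]
  1-simplices (30): (30 of them)
  2-simplices (20): (20 of them)

Hence C_0 ≅ Z^10, C_1 ≅ Z^30, C_2 ≅ Z^20.

Boundary ∂_1: C_1 → C_0 maps an edge to its endpoints' difference, ∂[p,q] = q − p.
The resulting 10×30 matrix has rank 9, and its Smith normal form has invariant factors (1,1,1,1,1,1,1,1,1).

∂_2: C_2 → C_1 maps a triangle to the signed sum of its edges. For instance
  ∂[1,6,8] = [6,8] − [1,8] + [1,6],
  ∂[2,4,6] = [4,6] − [2,6] + [2,4].
The 30×20 boundary matrix has rank 20 and Smith normal form diag(1,1,1,1,1,1,1,1,1,1,1,1,1,1,1,1,1,1,1,2).

Computing H_k = (kernel of ∂_k) / (image of ∂_{k+1}):

  H_1: rank ker ∂_1 − rank ∂_2 = (30 − 9) − 20 = 1, and ∂_2 has invariant factor 2 > 1, so H_1 ≅ Z ⊕ Z/2.

H_1 = Z ⊕ Z/2.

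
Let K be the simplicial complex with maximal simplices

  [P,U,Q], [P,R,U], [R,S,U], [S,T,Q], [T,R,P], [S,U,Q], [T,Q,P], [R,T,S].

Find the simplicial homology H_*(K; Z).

Order the vertices as P < Q < R < S < T < U. Listing each simplex with vertices in this order, K has dimension 2 with simplices:

  0-simplices (6): P, Q, R, S, T, U
  1-simplices (12): PQ, PR, PT, PU, QS, QT, QU, RS, RT, RU, ST, SU
  2-simplices (8): PQT, PQU, PRT, PRU, QST, QSU, RST, RSU

giving chain groups C_0 ≅ Z^6, C_1 ≅ Z^12, C_2 ≅ Z^8.

∂_1: C_1 → C_0 maps an edge to its endpoints' difference, ∂[p,q] = q − p.
As a 6×12 matrix over Z this has rank 5, with invariant factors (1,1,1,1,1).

Boundary ∂_2: C_2 → C_1 sends each 2-simplex [p,q,r] to [q,r] − [p,r] + [p,q]. For instance
  ∂QST = ST − QT + QS,
  ∂PQT = QT − PT + PQ.
The resulting 12×8 matrix has rank 7, and its Smith normal form has invariant factors (1,1,1,1,1,1,1).

From H_k ≅ ker(∂_k) / im(∂_{k+1}) we obtain:

  H_0: rank C_0 − rank ∂_1 = 6 − 5 = 1, and the invariant factors of ∂_1 are all 1, so H_0 = Z.
  H_1: rank ker ∂_1 − rank ∂_2 = (12 − 5) − 7 = 0, and the invariant factors of ∂_2 are all 1, so H_1 = 0.
  H_2: rank ker ∂_2 − rank ∂_3 = (8 − 7) − 0 = 1, and there is no ∂_3, so H_2 = Z.

H_0 = Z,  H_1 = 0,  H_2 = Z.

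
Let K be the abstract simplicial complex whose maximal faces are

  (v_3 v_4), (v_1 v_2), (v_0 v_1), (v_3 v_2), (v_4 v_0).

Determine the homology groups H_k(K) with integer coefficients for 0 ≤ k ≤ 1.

Order the vertices as v_0 < v_1 < v_2 < v_3 < v_4. Listing each simplex with vertices in this order, K has dimension 1 with simplices:

  0-simplices (5): [v_0], [v_1], [v_2], [v_3], [v_4]
  1-simplices (5): [v_0,v_1], [v_0,v_4], [v_1,v_2], [v_2,v_3], [v_3,v_4]

Hence C_0 ≅ Z^5, C_1 ≅ Z^5.

∂_1: C_1 → C_0 maps an edge to its endpoints' difference, ∂[p,q] = q − p. For instance
  ∂[v_0,v_1] = [v_1] − [v_0].
This gives a 5×5 integer matrix of rank 4; reducing to Smith normal form yields diagonal entries (1,1,1,1).

Now H_k = ker ∂_k / im ∂_{k+1}, so:

  H_0: rank C_0 − rank ∂_1 = 5 − 4 = 1, and the invariant factors of ∂_1 are all 1, so H_0 = Z.
  H_1: rank ker ∂_1 − rank ∂_2 = (5 − 4) − 0 = 1, and there is no ∂_2, so H_1 = Z.

H_0 ≅ Z,  H_1 ≅ Z.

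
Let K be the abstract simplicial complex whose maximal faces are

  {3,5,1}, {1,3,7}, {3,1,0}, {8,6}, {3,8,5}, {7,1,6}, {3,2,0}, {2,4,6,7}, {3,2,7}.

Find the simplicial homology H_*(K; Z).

We work with the vertex ordering 0 < 1 < 2 < 3 < 4 < 5 < 6 < 7 < 8. The simplices of K, each written with vertices in increasing order, are:

  0-simplices (9): [0], [1], [2], [3], [4], [5], [6], [7], [8]
  1-simplices (19): [0,1], [0,2], [0,3], [1,3], [1,5], [1,6], [1,7], [2,3], [2,4], [2,6], [2,7], [3,5], [3,7], [3,8], [4,6], [4,7], [5,8], [6,7], [6,8]
  2-simplices (11): [0,1,3], [0,2,3], [1,3,5], [1,3,7], [1,6,7], [2,3,7], [2,4,6], [2,4,7], [2,6,7], [3,5,8], [4,6,7]
  3-simplices (1): [2,4,6,7]

so the chain groups are C_0 ≅ Z^9, C_1 ≅ Z^19, C_2 ≅ Z^11, C_3 ≅ Z^1.

∂_1: C_1 → C_0 is given by ∂[p,q] = [q] − [p].
The 9×19 boundary matrix has rank 8 and Smith normal form diag(1,1,1,1,1,1,1,1).

Boundary ∂_2: C_2 → C_1 acts by ∂[p,q,r] = [q,r] − [p,r] + [p,q]. For instance
  ∂[2,4,6] = [4,6] − [2,6] + [2,4],
  ∂[0,2,3] = [2,3] − [0,3] + [0,2].
The 19×11 boundary matrix has rank 10 and Smith normal form diag(1,1,1,1,1,1,1,1,1,1).

Boundary ∂_3: C_3 → C_2 sends each 3-simplex σ to the alternating sum Σ_i (−1)^i (σ with its i-th vertex removed). For instance
  ∂[2,4,6,7] = [4,6,7] − [2,6,7] + [2,4,7] − [2,4,6].
The 11×1 boundary matrix has rank 1 and Smith normal form diag(1).

Now H_k = ker ∂_k / im ∂_{k+1}, so:

  H_0: rank C_0 − rank ∂_1 = 9 − 8 = 1, and the invariant factors of ∂_1 are all 1, so H_0 ≅ Z.
  H_1: rank ker ∂_1 − rank ∂_2 = (19 − 8) − 10 = 1, and the invariant factors of ∂_2 are all 1, so H_1 ≅ Z.
  H_2: rank ker ∂_2 − rank ∂_3 = (11 − 10) − 1 = 0, and the invariant factors of ∂_3 are all 1, so H_2 ≅ 0.
  H_3: rank ker ∂_3 − rank ∂_4 = (1 − 1) − 0 = 0, and there is no ∂_4, so H_3 ≅ 0.

H_0 = Z,  H_1 = Z,  H_2 = 0,  H_3 = 0.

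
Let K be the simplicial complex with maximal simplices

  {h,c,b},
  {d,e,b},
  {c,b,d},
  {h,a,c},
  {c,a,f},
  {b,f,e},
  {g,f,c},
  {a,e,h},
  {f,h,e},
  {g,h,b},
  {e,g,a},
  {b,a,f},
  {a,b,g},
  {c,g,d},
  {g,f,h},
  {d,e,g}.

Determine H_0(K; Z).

H_0 ≅ Z.

Fix the vertex order a < b < c < d < e < f < g < h and write every simplex with vertices in increasing order. Then dim K = 2 and the simplices of K are:

  0-simplices (8): a, b, c, d, e, f, g, h
  1-simplices (24): ab, ac, ae, af, ag, ah, bc, bd, be, bf, bg, bh, cd, cf, cg, ch, de, dg, ef, eg, eh, fg, fh, gh
  2-simplices (16): abf, abg, acf, ach, aeg, aeh, bcd, bch, bde, bef, bgh, cdg, cfg, deg, efh, fgh

giving chain groups C_0 ≅ Z^8, C_1 ≅ Z^24, C_2 ≅ Z^16.

∂_1: C_1 → C_0 is given by ∂[p,q] = [q] − [p].
As a 8×24 matrix over Z this has rank 7, with invariant factors (1,1,1,1,1,1,1).

The boundary map ∂_2: C_2 → C_1 maps a triangle to the signed sum of its edges. For instance
  ∂abf = bf − af + ab,
  ∂cdg = dg − cg + cd.
As a 24×16 matrix over Z this has rank 15, with invariant factors (1,1,1,1,1,1,1,1,1,1,1,1,1,1,1).

Reading off H_k = ker ∂_k / im ∂_{k+1}:

  H_0: rank C_0 − rank ∂_1 = 8 − 7 = 1, and the invariant factors of ∂_1 are all 1, so H_0 = Z.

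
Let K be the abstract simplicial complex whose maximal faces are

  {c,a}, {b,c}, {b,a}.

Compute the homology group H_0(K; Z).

H_0 ≅ Z.

We work with the vertex ordering a < b < c. The simplices of K, each written with vertices in increasing order, are:

  0-simplices (3): a, b, c
  1-simplices (3): ab, ac, bc

giving chain groups C_0 ≅ Z^3, C_1 ≅ Z^3.

The boundary map ∂_1: C_1 → C_0 maps an edge to its endpoints' difference, ∂[p,q] = q − p.
As a 3×3 matrix over Z this has rank 2, with invariant factors (1,1).

From H_k ≅ ker(∂_k) / im(∂_{k+1}) we obtain:

  H_0: rank C_0 − rank ∂_1 = 3 − 2 = 1, and the invariant factors of ∂_1 are all 1, so H_0 ≅ Z.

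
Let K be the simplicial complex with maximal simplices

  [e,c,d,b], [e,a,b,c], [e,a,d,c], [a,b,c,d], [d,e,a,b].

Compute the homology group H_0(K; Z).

H_0 = Z.

Order the vertices as a < b < c < d < e. Listing each simplex with vertices in this order, K has dimension 3 with simplices:

  0-simplices (5): a, b, c, d, e
  1-simplices (10): ab, ac, ad, ae, bc, bd, be, cd, ce, de
  2-simplices (10): abc, abd, abe, acd, ace, ade, bcd, bce, bde, cde
  3-simplices (5): abcd, abce, abde, acde, bcde

Hence C_0 ≅ Z^5, C_1 ≅ Z^10, C_2 ≅ Z^10, C_3 ≅ Z^5.

The boundary map ∂_1: C_1 → C_0 maps an edge to its endpoints' difference, ∂[p,q] = q − p. For instance
  ∂cd = d − c.
The resulting 5×10 matrix has rank 4, and its Smith normal form has invariant factors (1,1,1,1).

The boundary map ∂_2: C_2 → C_1 sends each 2-simplex [p,q,r] to [q,r] − [p,r] + [p,q]. For instance
  ∂bde = de − be + bd,
  ∂bcd = cd − bd + bc.
As a 10×10 matrix over Z this has rank 6, with invariant factors (1,1,1,1,1,1).

Boundary ∂_3: C_3 → C_2 sends each 3-simplex σ to the alternating sum Σ_i (−1)^i (σ with its i-th vertex removed). For instance
  ∂bcde = cde − bde + bce − bcd,
  ∂acde = cde − ade + ace − acd.
This gives a 10×5 integer matrix of rank 4; reducing to Smith normal form yields diagonal entries (1,1,1,1).

Computing H_k = (kernel of ∂_k) / (image of ∂_{k+1}):

  H_0: rank C_0 − rank ∂_1 = 5 − 4 = 1, and the invariant factors of ∂_1 are all 1, so H_0 = Z.

(K is a triangulation of the 3-sphere S^3.)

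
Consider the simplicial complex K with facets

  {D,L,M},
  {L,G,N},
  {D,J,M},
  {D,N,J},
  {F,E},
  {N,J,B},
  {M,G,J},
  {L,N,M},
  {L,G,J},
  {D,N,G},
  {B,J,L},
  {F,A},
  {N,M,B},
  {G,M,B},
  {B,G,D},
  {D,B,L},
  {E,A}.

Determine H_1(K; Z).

K has 10 vertices, 24 edges, 14 triangles.
rank ∂_1 = 8, rank ∂_2 = 13 ⇒ b_1 = 24 − 8 − 13 = 3; all invariant factors of ∂_2 are 1 so no torsion. So H_1 = Z^3.

H_1 = Z^3.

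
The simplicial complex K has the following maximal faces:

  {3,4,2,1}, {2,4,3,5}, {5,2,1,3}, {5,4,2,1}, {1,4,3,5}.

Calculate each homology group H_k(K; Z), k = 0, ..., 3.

Fix the vertex order 1 < 2 < 3 < 4 < 5 and write every simplex with vertices in increasing order. Then dim K = 3 and the simplices of K are:

  0-simplices (5): [1], [2], [3], [4], [5]
  1-simplices (10): [1,2], [1,3], [1,4], [1,5], [2,3], [2,4], [2,5], [3,4], [3,5], [4,5]
  2-simplices (10): [1,2,3], [1,2,4], [1,2,5], [1,3,4], [1,3,5], [1,4,5], [2,3,4], [2,3,5], [2,4,5], [3,4,5]
  3-simplices (5): [1,2,3,4], [1,2,3,5], [1,2,4,5], [1,3,4,5], [2,3,4,5]

giving chain groups C_0 ≅ Z^5, C_1 ≅ Z^10, C_2 ≅ Z^10, C_3 ≅ Z^5.

The boundary map ∂_1: C_1 → C_0 sends each edge [p,q] (with p < q) to q − p.
The 5×10 boundary matrix has rank 4 and Smith normal form diag(1,1,1,1).

The boundary map ∂_2: C_2 → C_1 maps a triangle to the signed sum of its edges. For instance
  ∂[2,3,5] = [3,5] − [2,5] + [2,3],
  ∂[1,4,5] = [4,5] − [1,5] + [1,4].
This gives a 10×10 integer matrix of rank 6; reducing to Smith normal form yields diagonal entries (1,1,1,1,1,1).

The boundary map ∂_3: C_3 → C_2 sends each 3-simplex σ to the alternating sum Σ_i (−1)^i (σ with its i-th vertex removed). For instance
  ∂[1,2,3,4] = [2,3,4] − [1,3,4] + [1,2,4] − [1,2,3],
  ∂[2,3,4,5] = [3,4,5] − [2,4,5] + [2,3,5] − [2,3,4].
As a 10×5 matrix over Z this has rank 4, with invariant factors (1,1,1,1).

Reading off H_k = ker ∂_k / im ∂_{k+1}:

  H_0: rank C_0 − rank ∂_1 = 5 − 4 = 1, and the invariant factors of ∂_1 are all 1, so H_0 = Z.
  H_1: rank ker ∂_1 − rank ∂_2 = (10 − 4) − 6 = 0, and the invariant factors of ∂_2 are all 1, so H_1 = 0.
  H_2: rank ker ∂_2 − rank ∂_3 = (10 − 6) − 4 = 0, and the invariant factors of ∂_3 are all 1, so H_2 = 0.
  H_3: rank ker ∂_3 − rank ∂_4 = (5 − 4) − 0 = 1, and there is no ∂_4, so H_3 = Z.

H_0 ≅ Z,  H_1 = 0,  H_2 = 0,  H_3 ≅ Z.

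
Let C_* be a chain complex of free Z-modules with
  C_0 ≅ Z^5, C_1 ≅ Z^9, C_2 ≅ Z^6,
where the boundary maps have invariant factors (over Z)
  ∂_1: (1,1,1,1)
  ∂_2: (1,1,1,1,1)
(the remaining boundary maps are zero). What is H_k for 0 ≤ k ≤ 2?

H_0: b_0 = 5 − 0 − 4 = 1; torsion from ∂_1 factors > 1: none. So H_0 ≅ Z.
H_1: b_1 = 9 − 4 − 5 = 0; torsion from ∂_2 factors > 1: none. So H_1 ≅ 0.
H_2: b_2 = 6 − 5 − 0 = 1; torsion from ∂_3 factors > 1: none. So H_2 ≅ Z.

H_0 ≅ Z,  H_1 = 0,  H_2 ≅ Z.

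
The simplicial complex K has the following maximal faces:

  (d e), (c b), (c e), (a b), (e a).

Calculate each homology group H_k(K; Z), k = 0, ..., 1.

Order the vertices as a < b < c < d < e. Listing each simplex with vertices in this order, K has dimension 1 with simplices:

  0-simplices (5): a, b, c, d, e
  1-simplices (5): ab, ae, bc, ce, de

so the chain groups are C_0 ≅ Z^5, C_1 ≅ Z^5.

The boundary map ∂_1: C_1 → C_0 is given by ∂[p,q] = [q] − [p].
The resulting 5×5 matrix has rank 4, and its Smith normal form has invariant factors (1,1,1,1).

Reading off H_k = ker ∂_k / im ∂_{k+1}:

  H_0: rank C_0 − rank ∂_1 = 5 − 4 = 1, and the invariant factors of ∂_1 are all 1, so H_0 = Z.
  H_1: rank ker ∂_1 − rank ∂_2 = (5 − 4) − 0 = 1, and there is no ∂_2, so H_1 = Z.

H_0 ≅ Z,  H_1 ≅ Z.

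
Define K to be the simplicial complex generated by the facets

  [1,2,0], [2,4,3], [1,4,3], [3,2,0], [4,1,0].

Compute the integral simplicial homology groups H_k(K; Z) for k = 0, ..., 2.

K has 5 vertices, 10 edges, 5 triangles.
rank ∂_0 = 0, rank ∂_1 = 4 ⇒ b_0 = 5 − 0 − 4 = 1; all invariant factors of ∂_1 are 1 so no torsion. So H_0 = Z.
rank ∂_1 = 4, rank ∂_2 = 5 ⇒ b_1 = 10 − 4 − 5 = 1; all invariant factors of ∂_2 are 1 so no torsion. So H_1 = Z.
rank ∂_2 = 5, rank ∂_3 = 0 ⇒ b_2 = 5 − 5 − 0 = 0. So H_2 = 0.

H_0 ≅ Z,  H_1 ≅ Z,  H_2 = 0.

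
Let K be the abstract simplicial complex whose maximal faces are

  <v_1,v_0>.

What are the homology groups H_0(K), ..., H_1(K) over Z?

We work with the vertex ordering v_0 < v_1. The simplices of K, each written with vertices in increasing order, are:

  0-simplices (2): [v_0], [v_1]
  1-simplices (1): [v_0,v_1]

giving chain groups C_0 ≅ Z^2, C_1 ≅ Z^1.

The boundary map ∂_1: C_1 → C_0 is given by ∂[p,q] = [q] − [p].
The 2×1 boundary matrix has rank 1 and Smith normal form diag(1).

From H_k ≅ ker(∂_k) / im(∂_{k+1}) we obtain:

  H_0: rank C_0 − rank ∂_1 = 2 − 1 = 1, and the invariant factors of ∂_1 are all 1, so H_0 = Z.
  H_1: rank ker ∂_1 − rank ∂_2 = (1 − 1) − 0 = 0, and there is no ∂_2, so H_1 = 0.

H_0 ≅ Z,  H_1 = 0.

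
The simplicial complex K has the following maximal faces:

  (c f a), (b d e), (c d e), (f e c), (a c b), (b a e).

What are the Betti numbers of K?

We work with the vertex ordering a < b < c < d < e < f. The simplices of K, each written with vertices in increasing order, are:

  0-simplices (6): a, b, c, d, e, f
  1-simplices (12): ab, ac, ae, af, bc, bd, be, cd, ce, cf, de, ef
  2-simplices (6): abc, abe, acf, bde, cde, cef

Hence C_0 ≅ Z^6, C_1 ≅ Z^12, C_2 ≅ Z^6.

The boundary map ∂_1: C_1 → C_0 is given by ∂[p,q] = [q] − [p]. For instance
  ∂ac = c − a.
This gives a 6×12 integer matrix of rank 5; reducing to Smith normal form yields diagonal entries (1,1,1,1,1).

Boundary ∂_2: C_2 → C_1 acts by ∂[p,q,r] = [q,r] − [p,r] + [p,q]. For instance
  ∂abc = bc − ac + ab,
  ∂acf = cf − af + ac.
The resulting 12×6 matrix has rank 6, and its Smith normal form has invariant factors (1,1,1,1,1,1).

From H_k ≅ ker(∂_k) / im(∂_{k+1}) we obtain:

  H_0: rank C_0 − rank ∂_1 = 6 − 5 = 1, and the invariant factors of ∂_1 are all 1, so H_0 ≅ Z.
  H_1: rank ker ∂_1 − rank ∂_2 = (12 − 5) − 6 = 1, and the invariant factors of ∂_2 are all 1, so H_1 ≅ Z.
  H_2: rank ker ∂_2 − rank ∂_3 = (6 − 6) − 0 = 0, and there is no ∂_3, so H_2 ≅ 0.

Hence the Betti numbers are b_0 = 1, b_1 = 1, b_2 = 0.

b_0 = 1, b_1 = 1, b_2 = 0.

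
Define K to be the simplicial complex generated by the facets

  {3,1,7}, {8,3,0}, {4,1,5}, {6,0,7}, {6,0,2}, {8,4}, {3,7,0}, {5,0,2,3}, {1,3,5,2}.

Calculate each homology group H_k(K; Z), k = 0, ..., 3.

Take the total order 0 < 1 < 2 < 3 < 4 < 5 < 6 < 7 < 8 on the vertex set. Then K (dimension 3) consists of the simplices:

  0-simplices (9): [0], [1], [2], [3], [4], [5], [6], [7], [8]
  1-simplices (20): [0,2], [0,3], [0,5], [0,6], [0,7], [0,8], [1,2], [1,3], [1,4], [1,5], [1,7], [2,3], [2,5], [2,6], [3,5], [3,7], [3,8], [4,5], [4,8], [6,7]
  2-simplices (13): [0,2,3], [0,2,5], [0,2,6], [0,3,5], [0,3,7], [0,3,8], [0,6,7], [1,2,3], [1,2,5], [1,3,5], [1,3,7], [1,4,5], [2,3,5]
  3-simplices (2): [0,2,3,5], [1,2,3,5]

giving chain groups C_0 ≅ Z^9, C_1 ≅ Z^20, C_2 ≅ Z^13, C_3 ≅ Z^2.

∂_1: C_1 → C_0 is given by ∂[p,q] = [q] − [p]. For instance
  ∂[4,5] = [5] − [4].
The 9×20 boundary matrix has rank 8 and Smith normal form diag(1,1,1,1,1,1,1,1).

∂_2: C_2 → C_1 maps a triangle to the signed sum of its edges. For instance
  ∂[2,3,5] = [3,5] − [2,5] + [2,3],
  ∂[0,2,3] = [2,3] − [0,3] + [0,2].
The 20×13 boundary matrix has rank 11 and Smith normal form diag(1,1,1,1,1,1,1,1,1,1,1).

Boundary ∂_3: C_3 → C_2 sends each 3-simplex σ to the alternating sum Σ_i (−1)^i (σ with its i-th vertex removed). For instance
  ∂[0,2,3,5] = [2,3,5] − [0,3,5] + [0,2,5] − [0,2,3],
  ∂[1,2,3,5] = [2,3,5] − [1,3,5] + [1,2,5] − [1,2,3].
As a 13×2 matrix over Z this has rank 2, with invariant factors (1,1).

From H_k ≅ ker(∂_k) / im(∂_{k+1}) we obtain:

  H_0: rank C_0 − rank ∂_1 = 9 − 8 = 1, and the invariant factors of ∂_1 are all 1, so H_0 ≅ Z.
  H_1: rank ker ∂_1 − rank ∂_2 = (20 − 8) − 11 = 1, and the invariant factors of ∂_2 are all 1, so H_1 ≅ Z.
  H_2: rank ker ∂_2 − rank ∂_3 = (13 − 11) − 2 = 0, and the invariant factors of ∂_3 are all 1, so H_2 ≅ 0.
  H_3: rank ker ∂_3 − rank ∂_4 = (2 − 2) − 0 = 0, and there is no ∂_4, so H_3 ≅ 0.

H_0 ≅ Z,  H_1 ≅ Z,  H_2 = 0,  H_3 = 0.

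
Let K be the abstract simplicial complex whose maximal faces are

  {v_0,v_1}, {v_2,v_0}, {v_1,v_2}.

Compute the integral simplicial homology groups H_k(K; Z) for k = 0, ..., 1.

H_0 = Z,  H_1 = Z.

Fix the vertex order v_0 < v_1 < v_2 and write every simplex with vertices in increasing order. Then dim K = 1 and the simplices of K are:

  0-simplices (3): [v_0], [v_1], [v_2]
  1-simplices (3): [v_0,v_1], [v_0,v_2], [v_1,v_2]

so the chain groups are C_0 ≅ Z^3, C_1 ≅ Z^3.

Boundary ∂_1: C_1 → C_0 is given by ∂[p,q] = [q] − [p]. For instance
  ∂[v_1,v_2] = [v_2] − [v_1].
The 3×3 boundary matrix has rank 2 and Smith normal form diag(1,1).

From H_k ≅ ker(∂_k) / im(∂_{k+1}) we obtain:

  H_0: rank C_0 − rank ∂_1 = 3 − 2 = 1, and the invariant factors of ∂_1 are all 1, so H_0 = Z.
  H_1: rank ker ∂_1 − rank ∂_2 = (3 − 2) − 0 = 1, and there is no ∂_2, so H_1 = Z.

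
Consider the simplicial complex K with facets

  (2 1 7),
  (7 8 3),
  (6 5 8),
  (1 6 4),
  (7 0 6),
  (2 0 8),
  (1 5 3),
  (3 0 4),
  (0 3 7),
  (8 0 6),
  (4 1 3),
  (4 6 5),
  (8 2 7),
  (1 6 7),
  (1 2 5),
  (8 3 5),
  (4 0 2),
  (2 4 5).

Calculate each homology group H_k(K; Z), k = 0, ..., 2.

K has 9 vertices, 27 edges, 18 triangles.
rank ∂_0 = 0, rank ∂_1 = 8 ⇒ b_0 = 9 − 0 − 8 = 1; all invariant factors of ∂_1 are 1 so no torsion. So H_0 ≅ Z.
rank ∂_1 = 8, rank ∂_2 = 18 ⇒ b_1 = 27 − 8 − 18 = 1; ∂_2 has invariant factor(s) [2] giving torsion. So H_1 ≅ Z ⊕ Z_2.
rank ∂_2 = 18, rank ∂_3 = 0 ⇒ b_2 = 18 − 18 − 0 = 0. So H_2 ≅ 0.

H_0 = Z,  H_1 = Z ⊕ Z_2,  H_2 = 0.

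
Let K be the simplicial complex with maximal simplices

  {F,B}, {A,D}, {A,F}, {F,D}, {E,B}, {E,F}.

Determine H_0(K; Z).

K has 5 vertices, 6 edges.
rank ∂_0 = 0, rank ∂_1 = 4 ⇒ b_0 = 5 − 0 − 4 = 1; all invariant factors of ∂_1 are 1 so no torsion. So H_0 = Z.

H_0 = Z.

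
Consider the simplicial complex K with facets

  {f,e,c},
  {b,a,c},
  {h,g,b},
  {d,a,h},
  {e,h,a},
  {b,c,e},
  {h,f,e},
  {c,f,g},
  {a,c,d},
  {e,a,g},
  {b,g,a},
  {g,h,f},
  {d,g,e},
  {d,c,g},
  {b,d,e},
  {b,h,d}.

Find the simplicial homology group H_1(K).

K has 8 vertices, 24 edges, 16 triangles.
rank ∂_1 = 7, rank ∂_2 = 15 ⇒ b_1 = 24 − 7 − 15 = 2; all invariant factors of ∂_2 are 1 so no torsion. So H_1 = Z^2.

H_1 = Z^2.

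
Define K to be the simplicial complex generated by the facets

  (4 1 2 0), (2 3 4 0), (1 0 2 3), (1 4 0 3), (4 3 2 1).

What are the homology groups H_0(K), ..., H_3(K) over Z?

H_0 ≅ Z,  H_1 = 0,  H_2 = 0,  H_3 ≅ Z.

Fix the vertex order 0 < 1 < 2 < 3 < 4 and write every simplex with vertices in increasing order. Then dim K = 3 and the simplices of K are:

  0-simplices (5): [0], [1], [2], [3], [4]
  1-simplices (10): [0,1], [0,2], [0,3], [0,4], [1,2], [1,3], [1,4], [2,3], [2,4], [3,4]
  2-simplices (10): [0,1,2], [0,1,3], [0,1,4], [0,2,3], [0,2,4], [0,3,4], [1,2,3], [1,2,4], [1,3,4], [2,3,4]
  3-simplices (5): [0,1,2,3], [0,1,2,4], [0,1,3,4], [0,2,3,4], [1,2,3,4]

so the chain groups are C_0 ≅ Z^5, C_1 ≅ Z^10, C_2 ≅ Z^10, C_3 ≅ Z^5.

The boundary map ∂_1: C_1 → C_0 sends each edge [p,q] (with p < q) to q − p. For instance
  ∂[1,4] = [4] − [1].
The 5×10 boundary matrix has rank 4 and Smith normal form diag(1,1,1,1).

∂_2: C_2 → C_1 acts by ∂[p,q,r] = [q,r] − [p,r] + [p,q]. For instance
  ∂[2,3,4] = [3,4] − [2,4] + [2,3],
  ∂[1,3,4] = [3,4] − [1,4] + [1,3].
This gives a 10×10 integer matrix of rank 6; reducing to Smith normal form yields diagonal entries (1,1,1,1,1,1).

∂_3: C_3 → C_2 sends each 3-simplex σ to the alternating sum Σ_i (−1)^i (σ with its i-th vertex removed). For instance
  ∂[0,1,2,3] = [1,2,3] − [0,2,3] + [0,1,3] − [0,1,2],
  ∂[1,2,3,4] = [2,3,4] − [1,3,4] + [1,2,4] − [1,2,3].
As a 10×5 matrix over Z this has rank 4, with invariant factors (1,1,1,1).

Now H_k = ker ∂_k / im ∂_{k+1}, so:

  H_0: rank C_0 − rank ∂_1 = 5 − 4 = 1, and the invariant factors of ∂_1 are all 1, so H_0 ≅ Z.
  H_1: rank ker ∂_1 − rank ∂_2 = (10 − 4) − 6 = 0, and the invariant factors of ∂_2 are all 1, so H_1 ≅ 0.
  H_2: rank ker ∂_2 − rank ∂_3 = (10 − 6) − 4 = 0, and the invariant factors of ∂_3 are all 1, so H_2 ≅ 0.
  H_3: rank ker ∂_3 − rank ∂_4 = (5 − 4) − 0 = 1, and there is no ∂_4, so H_3 ≅ Z.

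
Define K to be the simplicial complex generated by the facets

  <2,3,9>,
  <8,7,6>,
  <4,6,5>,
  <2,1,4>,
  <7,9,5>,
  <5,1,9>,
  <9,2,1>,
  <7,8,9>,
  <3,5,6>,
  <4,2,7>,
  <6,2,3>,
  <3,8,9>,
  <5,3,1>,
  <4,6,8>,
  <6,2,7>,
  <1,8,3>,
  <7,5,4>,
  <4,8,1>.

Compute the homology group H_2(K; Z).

K has 9 vertices, 27 edges, 18 triangles.
rank ∂_2 = 18, rank ∂_3 = 0 ⇒ b_2 = 18 − 18 − 0 = 0. So H_2 = 0.

H_2 ≅ 0.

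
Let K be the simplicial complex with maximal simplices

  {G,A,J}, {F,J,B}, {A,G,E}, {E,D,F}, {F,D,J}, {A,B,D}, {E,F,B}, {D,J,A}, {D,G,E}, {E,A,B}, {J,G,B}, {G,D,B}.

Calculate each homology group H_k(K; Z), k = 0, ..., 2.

K has 7 vertices, 18 edges, 12 triangles.
rank ∂_0 = 0, rank ∂_1 = 6 ⇒ b_0 = 7 − 0 − 6 = 1; all invariant factors of ∂_1 are 1 so no torsion. So H_0 ≅ Z.
rank ∂_1 = 6, rank ∂_2 = 12 ⇒ b_1 = 18 − 6 − 12 = 0; ∂_2 has invariant factor(s) [2] giving torsion. So H_1 ≅ Z/2.
rank ∂_2 = 12, rank ∂_3 = 0 ⇒ b_2 = 12 − 12 − 0 = 0. So H_2 ≅ 0.

H_0 ≅ Z,  H_1 ≅ Z/2,  H_2 = 0.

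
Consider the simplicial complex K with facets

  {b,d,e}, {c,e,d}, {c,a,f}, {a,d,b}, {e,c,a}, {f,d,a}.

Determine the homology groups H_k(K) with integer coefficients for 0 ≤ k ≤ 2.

H_0 = Z,  H_1 = Z,  H_2 = 0.

Fix the vertex order a < b < c < d < e < f and write every simplex with vertices in increasing order. Then dim K = 2 and the simplices of K are:

  0-simplices (6): a, b, c, d, e, f
  1-simplices (12): ab, ac, ad, ae, af, bd, be, cd, ce, cf, de, df
  2-simplices (6): abd, ace, acf, adf, bde, cde

giving chain groups C_0 ≅ Z^6, C_1 ≅ Z^12, C_2 ≅ Z^6.

The boundary map ∂_1: C_1 → C_0 sends each edge [p,q] (with p < q) to q − p. For instance
  ∂ad = d − a.
As a 6×12 matrix over Z this has rank 5, with invariant factors (1,1,1,1,1).

The boundary map ∂_2: C_2 → C_1 maps a triangle to the signed sum of its edges. For instance
  ∂adf = df − af + ad,
  ∂cde = de − ce + cd.
This gives a 12×6 integer matrix of rank 6; reducing to Smith normal form yields diagonal entries (1,1,1,1,1,1).

Now H_k = ker ∂_k / im ∂_{k+1}, so:

  H_0: rank C_0 − rank ∂_1 = 6 − 5 = 1, and the invariant factors of ∂_1 are all 1, so H_0 = Z.
  H_1: rank ker ∂_1 − rank ∂_2 = (12 − 5) − 6 = 1, and the invariant factors of ∂_2 are all 1, so H_1 = Z.
  H_2: rank ker ∂_2 − rank ∂_3 = (6 − 6) − 0 = 0, and there is no ∂_3, so H_2 = 0.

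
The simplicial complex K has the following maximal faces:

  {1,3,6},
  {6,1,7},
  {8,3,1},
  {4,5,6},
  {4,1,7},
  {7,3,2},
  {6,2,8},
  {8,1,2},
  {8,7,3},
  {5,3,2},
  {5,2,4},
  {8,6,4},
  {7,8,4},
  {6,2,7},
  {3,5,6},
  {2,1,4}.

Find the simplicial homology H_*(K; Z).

H_0 = Z,  H_1 = Z^2,  H_2 = Z.

Order the vertices as 1 < 2 < 3 < 4 < 5 < 6 < 7 < 8. Listing each simplex with vertices in this order, K has dimension 2 with simplices:

  0-simplices (8): [1], [2], [3], [4], [5], [6], [7], [8]
  1-simplices (24): (24 of them)
  2-simplices (16): [1,2,4], [1,2,8], [1,3,6], [1,3,8], [1,4,7], [1,6,7], [2,3,5], [2,3,7], [2,4,5], [2,6,7], [2,6,8], [3,5,6], [3,7,8], [4,5,6], [4,6,8], [4,7,8]

giving chain groups C_0 ≅ Z^8, C_1 ≅ Z^24, C_2 ≅ Z^16.

Boundary ∂_1: C_1 → C_0 is given by ∂[p,q] = [q] − [p]. For instance
  ∂[4,8] = [8] − [4].
The 8×24 boundary matrix has rank 7 and Smith normal form diag(1,1,1,1,1,1,1).

∂_2: C_2 → C_1 maps a triangle to the signed sum of its edges. For instance
  ∂[3,5,6] = [5,6] − [3,6] + [3,5],
  ∂[1,3,6] = [3,6] − [1,6] + [1,3].
This gives a 24×16 integer matrix of rank 15; reducing to Smith normal form yields diagonal entries (1,1,1,1,1,1,1,1,1,1,1,1,1,1,1).

Computing H_k = (kernel of ∂_k) / (image of ∂_{k+1}):

  H_0: rank C_0 − rank ∂_1 = 8 − 7 = 1, and the invariant factors of ∂_1 are all 1, so H_0 = Z.
  H_1: rank ker ∂_1 − rank ∂_2 = (24 − 7) − 15 = 2, and the invariant factors of ∂_2 are all 1, so H_1 = Z^2.
  H_2: rank ker ∂_2 − rank ∂_3 = (16 − 15) − 0 = 1, and there is no ∂_3, so H_2 = Z.

(K is a triangulation of the torus T^2.)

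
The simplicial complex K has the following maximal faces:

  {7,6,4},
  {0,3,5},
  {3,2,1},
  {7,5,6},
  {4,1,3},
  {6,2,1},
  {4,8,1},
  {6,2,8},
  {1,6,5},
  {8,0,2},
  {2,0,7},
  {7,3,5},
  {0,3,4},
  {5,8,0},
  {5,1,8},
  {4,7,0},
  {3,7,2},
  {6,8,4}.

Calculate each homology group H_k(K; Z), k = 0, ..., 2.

H_0 ≅ Z,  H_1 ≅ Z ⊕ Z/2Z,  H_2 = 0.

Take the total order 0 < 1 < 2 < 3 < 4 < 5 < 6 < 7 < 8 on the vertex set. Then K (dimension 2) consists of the simplices:

  0-simplices (9): [0], [1], [2], [3], [4], [5], [6], [7], [8]
  1-simplices (27): (27 of them)
  2-simplices (18): [0,2,7], [0,2,8], [0,3,4], [0,3,5], [0,4,7], [0,5,8], [1,2,3], [1,2,6], [1,3,4], [1,4,8], [1,5,6], [1,5,8], [2,3,7], [2,6,8], [3,5,7], [4,6,7], [4,6,8], [5,6,7]

so the chain groups are C_0 ≅ Z^9, C_1 ≅ Z^27, C_2 ≅ Z^18.

Boundary ∂_1: C_1 → C_0 is given by ∂[p,q] = [q] − [p]. For instance
  ∂[0,2] = [2] − [0].
This gives a 9×27 integer matrix of rank 8; reducing to Smith normal form yields diagonal entries (1,1,1,1,1,1,1,1).

Boundary ∂_2: C_2 → C_1 maps a triangle to the signed sum of its edges. For instance
  ∂[2,6,8] = [6,8] − [2,8] + [2,6],
  ∂[0,5,8] = [5,8] − [0,8] + [0,5].
The resulting 27×18 matrix has rank 18, and its Smith normal form has invariant factors (1,1,1,1,1,1,1,1,1,1,1,1,1,1,1,1,1,2).

Computing H_k = (kernel of ∂_k) / (image of ∂_{k+1}):

  H_0: rank C_0 − rank ∂_1 = 9 − 8 = 1, and the invariant factors of ∂_1 are all 1, so H_0 ≅ Z.
  H_1: rank ker ∂_1 − rank ∂_2 = (27 − 8) − 18 = 1, and ∂_2 has invariant factor 2 > 1, so H_1 ≅ Z ⊕ Z/2Z.
  H_2: rank ker ∂_2 − rank ∂_3 = (18 − 18) − 0 = 0, and there is no ∂_3, so H_2 ≅ 0.

As a check, the Euler characteristic is 9 − 27 + 18 = 0, which agrees with 1 − 1 + 0 = 0.
(K is a triangulation of the Klein bottle.)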